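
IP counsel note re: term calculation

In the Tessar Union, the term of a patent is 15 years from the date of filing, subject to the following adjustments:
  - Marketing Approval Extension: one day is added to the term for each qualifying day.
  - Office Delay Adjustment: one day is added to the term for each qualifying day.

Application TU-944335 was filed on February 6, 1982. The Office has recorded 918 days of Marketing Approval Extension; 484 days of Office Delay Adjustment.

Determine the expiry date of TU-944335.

December 9, 2000

Base term: filing date + 15 years → 6 February 1997.
Marketing Approval Extension: +918 days → 13 August 1999.
Office Delay Adjustment: +484 days → 9 December 2000.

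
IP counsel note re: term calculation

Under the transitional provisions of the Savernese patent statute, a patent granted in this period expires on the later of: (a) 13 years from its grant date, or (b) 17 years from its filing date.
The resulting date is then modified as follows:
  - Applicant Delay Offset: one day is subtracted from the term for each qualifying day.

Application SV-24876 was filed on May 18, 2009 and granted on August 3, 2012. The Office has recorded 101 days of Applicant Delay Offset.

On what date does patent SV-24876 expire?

February 6, 2026

(a) grant + 13 years → 3 August 2025.
(b) filing + 17 years → 18 May 2026.
Later of the two: 18 May 2026.
Applicant Delay Offset: −101 days → 6 February 2026.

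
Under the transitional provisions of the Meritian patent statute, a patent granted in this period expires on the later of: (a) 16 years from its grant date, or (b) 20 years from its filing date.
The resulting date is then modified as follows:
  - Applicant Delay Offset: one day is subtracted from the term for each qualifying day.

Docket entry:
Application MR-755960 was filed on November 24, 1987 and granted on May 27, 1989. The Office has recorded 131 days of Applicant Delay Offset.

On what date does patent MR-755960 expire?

July 16, 2007

(a) grant + 16 years → 27 May 2005.
(b) filing + 20 years → 24 November 2007.
Later of the two: 24 November 2007.
Applicant Delay Offset: −131 days → 16 July 2007.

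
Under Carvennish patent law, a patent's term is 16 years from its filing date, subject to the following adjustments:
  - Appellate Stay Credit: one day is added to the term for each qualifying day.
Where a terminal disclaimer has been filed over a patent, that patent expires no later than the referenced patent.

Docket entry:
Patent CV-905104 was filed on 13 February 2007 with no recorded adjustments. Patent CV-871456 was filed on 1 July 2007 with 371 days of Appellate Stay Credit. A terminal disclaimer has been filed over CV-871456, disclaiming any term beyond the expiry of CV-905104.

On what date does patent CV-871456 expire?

Natural term of CV-871456:
  Base: filing + 16 years → 1 July 2023.
  Appellate Stay Credit: +371 days → 6 July 2024.
Expiry of referenced patent CV-905104:
  Base: filing + 16 years → 13 February 2023.
Terminal disclaimer: CV-871456 expires on the earlier of 6 July 2024 and 13 February 2023.

February 13, 2023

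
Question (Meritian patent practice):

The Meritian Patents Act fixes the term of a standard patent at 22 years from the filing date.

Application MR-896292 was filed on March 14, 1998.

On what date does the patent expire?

Filing date + 22 years → 14 March 2020.

March 14, 2020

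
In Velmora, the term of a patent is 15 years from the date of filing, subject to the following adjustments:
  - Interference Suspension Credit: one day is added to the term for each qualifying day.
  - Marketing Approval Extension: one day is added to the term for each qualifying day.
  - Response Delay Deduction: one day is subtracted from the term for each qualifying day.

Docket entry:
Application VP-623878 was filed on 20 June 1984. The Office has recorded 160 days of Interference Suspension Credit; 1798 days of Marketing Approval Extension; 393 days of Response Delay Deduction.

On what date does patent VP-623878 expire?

October 2, 2003

Base term: filing date + 15 years → 20 June 1999.
Interference Suspension Credit: +160 days → 27 November 1999.
Marketing Approval Extension: +1798 days → 29 October 2004.
Response Delay Deduction: −393 days → 2 October 2003.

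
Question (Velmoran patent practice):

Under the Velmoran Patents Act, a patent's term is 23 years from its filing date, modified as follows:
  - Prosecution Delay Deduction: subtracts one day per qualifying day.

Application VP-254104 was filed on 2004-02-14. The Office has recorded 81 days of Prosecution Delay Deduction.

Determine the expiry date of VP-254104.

2026-11-25

Base term: filing date + 23 years → 14 February 2027.
Prosecution Delay Deduction: −81 days → 25 November 2026.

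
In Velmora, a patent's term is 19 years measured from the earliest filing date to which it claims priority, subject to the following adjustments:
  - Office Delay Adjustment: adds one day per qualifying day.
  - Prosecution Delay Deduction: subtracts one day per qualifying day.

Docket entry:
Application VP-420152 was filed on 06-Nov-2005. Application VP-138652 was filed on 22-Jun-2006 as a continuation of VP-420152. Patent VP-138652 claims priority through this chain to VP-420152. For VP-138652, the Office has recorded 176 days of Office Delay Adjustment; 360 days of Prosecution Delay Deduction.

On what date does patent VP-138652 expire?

2024-05-06

Earliest priority filing: 6 November 2005.
Base term: 6 November 2005 + 19 years → 6 November 2024.
Office Delay Adjustment: +176 days → 1 May 2025.
Prosecution Delay Deduction: −360 days → 6 May 2024.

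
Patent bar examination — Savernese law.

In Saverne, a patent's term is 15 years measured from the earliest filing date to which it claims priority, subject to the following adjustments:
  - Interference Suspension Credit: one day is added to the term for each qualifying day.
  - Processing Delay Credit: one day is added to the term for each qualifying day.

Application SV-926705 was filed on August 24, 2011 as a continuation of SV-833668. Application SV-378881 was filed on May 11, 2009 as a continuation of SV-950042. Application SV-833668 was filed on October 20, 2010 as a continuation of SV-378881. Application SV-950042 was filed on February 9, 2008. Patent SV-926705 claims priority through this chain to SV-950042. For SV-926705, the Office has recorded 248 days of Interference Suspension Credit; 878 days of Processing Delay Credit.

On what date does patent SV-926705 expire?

Earliest priority filing: 9 February 2008.
Base term: 9 February 2008 + 15 years → 9 February 2023.
Interference Suspension Credit: +248 days → 15 October 2023.
Processing Delay Credit: +878 days → 11 March 2026.

2026-03-11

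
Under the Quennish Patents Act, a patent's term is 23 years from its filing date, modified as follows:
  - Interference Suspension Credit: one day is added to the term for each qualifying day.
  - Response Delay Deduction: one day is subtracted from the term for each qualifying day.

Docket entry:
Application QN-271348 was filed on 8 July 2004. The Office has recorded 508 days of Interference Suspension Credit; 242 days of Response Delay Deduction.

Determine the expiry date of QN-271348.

March 30, 2028

Base term: filing date + 23 years → 8 July 2027.
Interference Suspension Credit: +508 days → 27 November 2028.
Response Delay Deduction: −242 days → 30 March 2028.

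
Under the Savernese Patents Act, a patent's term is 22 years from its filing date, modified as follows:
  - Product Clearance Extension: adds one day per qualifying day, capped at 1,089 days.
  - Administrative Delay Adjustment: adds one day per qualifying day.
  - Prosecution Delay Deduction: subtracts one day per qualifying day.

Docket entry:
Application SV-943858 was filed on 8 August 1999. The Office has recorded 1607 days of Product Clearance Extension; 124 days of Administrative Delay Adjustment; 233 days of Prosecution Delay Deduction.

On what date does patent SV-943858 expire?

Base term: filing date + 22 years → 8 August 2021.
Product Clearance Extension: 1607 days claimed exceeds the 1089-day cap, so +1089 days → 1 August 2024.
Administrative Delay Adjustment: +124 days → 3 December 2024.
Prosecution Delay Deduction: −233 days → 14 April 2024.

April 14, 2024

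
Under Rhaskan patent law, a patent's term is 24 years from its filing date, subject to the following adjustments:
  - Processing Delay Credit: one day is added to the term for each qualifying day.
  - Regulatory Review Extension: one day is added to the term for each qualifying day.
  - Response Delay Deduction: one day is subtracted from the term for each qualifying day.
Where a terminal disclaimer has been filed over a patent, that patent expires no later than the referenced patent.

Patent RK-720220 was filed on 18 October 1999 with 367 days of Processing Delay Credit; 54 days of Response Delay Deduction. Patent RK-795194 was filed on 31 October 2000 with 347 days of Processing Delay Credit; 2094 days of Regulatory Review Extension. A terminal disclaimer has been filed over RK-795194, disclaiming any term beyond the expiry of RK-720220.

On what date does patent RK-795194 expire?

August 26, 2024

Natural term of RK-795194:
  Base: filing + 24 years → 31 October 2024.
  Processing Delay Credit: +347 days → 13 October 2025.
  Regulatory Review Extension: +2094 days → 8 July 2031.
Expiry of referenced patent RK-720220:
  Base: filing + 24 years → 18 October 2023.
  Processing Delay Credit: +367 days → 19 October 2024.
  Response Delay Deduction: −54 days → 26 August 2024.
Terminal disclaimer: RK-795194 expires on the earlier of 8 July 2031 and 26 August 2024.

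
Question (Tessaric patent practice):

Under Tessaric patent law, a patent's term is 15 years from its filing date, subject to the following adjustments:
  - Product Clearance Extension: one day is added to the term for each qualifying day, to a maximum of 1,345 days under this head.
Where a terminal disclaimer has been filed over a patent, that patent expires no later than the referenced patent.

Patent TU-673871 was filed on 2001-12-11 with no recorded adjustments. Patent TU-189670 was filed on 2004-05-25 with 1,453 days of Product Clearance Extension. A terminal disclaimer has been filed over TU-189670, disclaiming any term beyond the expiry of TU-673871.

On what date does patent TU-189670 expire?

Natural term of TU-189670:
  Base: filing + 15 years → 25 May 2019.
  Product Clearance Extension: 1453 days claimed exceeds the 1345-day cap, so +1345 days → 29 January 2023.
Expiry of referenced patent TU-673871:
  Base: filing + 15 years → 11 December 2016.
Terminal disclaimer: TU-189670 expires on the earlier of 29 January 2023 and 11 December 2016.

2016-12-11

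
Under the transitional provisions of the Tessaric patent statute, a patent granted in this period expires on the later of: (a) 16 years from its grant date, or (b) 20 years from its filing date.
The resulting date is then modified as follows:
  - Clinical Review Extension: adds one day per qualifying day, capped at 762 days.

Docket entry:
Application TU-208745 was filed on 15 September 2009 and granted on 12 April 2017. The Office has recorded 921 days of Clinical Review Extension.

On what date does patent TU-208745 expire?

2035-05-14

(a) grant + 16 years → 12 April 2033.
(b) filing + 20 years → 15 September 2029.
Later of the two: 12 April 2033.
Clinical Review Extension: 921 days claimed exceeds the 762-day cap, so +762 days → 14 May 2035.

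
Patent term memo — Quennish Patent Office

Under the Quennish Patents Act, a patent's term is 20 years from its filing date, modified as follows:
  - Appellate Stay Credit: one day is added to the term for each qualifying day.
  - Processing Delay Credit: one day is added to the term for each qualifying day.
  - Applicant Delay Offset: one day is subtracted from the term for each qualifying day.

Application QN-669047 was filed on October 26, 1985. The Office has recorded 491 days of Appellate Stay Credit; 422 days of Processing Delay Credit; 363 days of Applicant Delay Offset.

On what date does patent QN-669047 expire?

Base term: filing date + 20 years → 26 October 2005.
Appellate Stay Credit: +491 days → 1 March 2007.
Processing Delay Credit: +422 days → 26 April 2008.
Applicant Delay Offset: −363 days → 29 April 2007.

2007-04-29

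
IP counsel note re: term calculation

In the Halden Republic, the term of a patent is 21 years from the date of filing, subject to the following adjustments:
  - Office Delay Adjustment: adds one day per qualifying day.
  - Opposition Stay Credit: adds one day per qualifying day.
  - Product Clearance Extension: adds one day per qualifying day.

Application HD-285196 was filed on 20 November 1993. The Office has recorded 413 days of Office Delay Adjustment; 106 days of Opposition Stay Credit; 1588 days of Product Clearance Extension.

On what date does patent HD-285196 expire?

2020-08-27

Base term: filing date + 21 years → 20 November 2014.
Office Delay Adjustment: +413 days → 7 January 2016.
Opposition Stay Credit: +106 days → 22 April 2016.
Product Clearance Extension: +1588 days → 27 August 2020.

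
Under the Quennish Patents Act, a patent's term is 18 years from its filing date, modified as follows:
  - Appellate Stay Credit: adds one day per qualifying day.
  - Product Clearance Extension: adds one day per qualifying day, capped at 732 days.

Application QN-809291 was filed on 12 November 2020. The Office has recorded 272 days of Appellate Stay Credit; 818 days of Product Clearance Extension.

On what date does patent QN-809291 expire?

Base term: filing date + 18 years → 12 November 2038.
Appellate Stay Credit: +272 days → 11 August 2039.
Product Clearance Extension: 818 days claimed exceeds the 732-day cap, so +732 days → 12 August 2041.

August 12, 2041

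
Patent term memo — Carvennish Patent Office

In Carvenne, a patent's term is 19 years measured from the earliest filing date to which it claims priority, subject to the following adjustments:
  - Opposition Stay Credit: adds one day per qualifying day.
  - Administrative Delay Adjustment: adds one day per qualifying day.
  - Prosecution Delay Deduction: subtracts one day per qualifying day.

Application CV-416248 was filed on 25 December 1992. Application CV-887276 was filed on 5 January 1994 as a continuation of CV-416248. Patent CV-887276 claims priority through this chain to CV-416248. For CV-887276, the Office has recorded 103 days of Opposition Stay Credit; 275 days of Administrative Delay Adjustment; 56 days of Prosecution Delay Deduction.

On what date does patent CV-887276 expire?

Earliest priority filing: 25 December 1992.
Base term: 25 December 1992 + 19 years → 25 December 2011.
Opposition Stay Credit: +103 days → 6 April 2012.
Administrative Delay Adjustment: +275 days → 6 January 2013.
Prosecution Delay Deduction: −56 days → 11 November 2012.

November 11, 2012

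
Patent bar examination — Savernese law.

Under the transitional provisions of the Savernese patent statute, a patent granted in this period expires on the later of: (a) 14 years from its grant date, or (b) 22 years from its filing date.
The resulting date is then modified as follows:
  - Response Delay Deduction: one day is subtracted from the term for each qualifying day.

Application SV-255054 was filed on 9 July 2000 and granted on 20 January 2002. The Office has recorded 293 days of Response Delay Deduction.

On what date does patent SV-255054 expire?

(a) grant + 14 years → 20 January 2016.
(b) filing + 22 years → 9 July 2022.
Later of the two: 9 July 2022.
Response Delay Deduction: −293 days → 19 September 2021.

2021-09-19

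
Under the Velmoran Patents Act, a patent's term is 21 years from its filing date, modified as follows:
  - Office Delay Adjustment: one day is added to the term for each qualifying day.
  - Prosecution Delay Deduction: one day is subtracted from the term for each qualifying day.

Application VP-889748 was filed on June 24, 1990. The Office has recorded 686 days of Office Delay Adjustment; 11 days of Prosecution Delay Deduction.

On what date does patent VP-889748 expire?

2013-04-29

Base term: filing date + 21 years → 24 June 2011.
Office Delay Adjustment: +686 days → 10 May 2013.
Prosecution Delay Deduction: −11 days → 29 April 2013.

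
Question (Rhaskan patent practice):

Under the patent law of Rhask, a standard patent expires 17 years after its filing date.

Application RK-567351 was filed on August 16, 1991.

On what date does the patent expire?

Filing date + 17 years → 16 August 2008.

August 16, 2008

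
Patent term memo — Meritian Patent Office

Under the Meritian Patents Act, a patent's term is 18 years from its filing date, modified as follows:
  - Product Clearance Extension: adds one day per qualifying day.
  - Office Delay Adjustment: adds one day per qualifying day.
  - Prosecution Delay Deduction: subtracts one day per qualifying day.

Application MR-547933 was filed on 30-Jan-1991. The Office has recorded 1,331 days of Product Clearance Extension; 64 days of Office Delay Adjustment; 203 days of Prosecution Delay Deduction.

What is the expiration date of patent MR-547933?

Base term: filing date + 18 years → 30 January 2009.
Product Clearance Extension: +1331 days → 22 September 2012.
Office Delay Adjustment: +64 days → 25 November 2012.
Prosecution Delay Deduction: −203 days → 6 May 2012.

2012-05-06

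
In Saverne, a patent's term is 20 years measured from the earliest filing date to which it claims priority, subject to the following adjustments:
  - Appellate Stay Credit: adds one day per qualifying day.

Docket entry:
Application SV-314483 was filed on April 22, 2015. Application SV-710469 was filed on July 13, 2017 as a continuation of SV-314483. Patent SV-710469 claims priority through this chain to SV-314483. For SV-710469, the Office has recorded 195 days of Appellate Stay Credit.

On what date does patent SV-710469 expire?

2035-11-03

Earliest priority filing: 22 April 2015.
Base term: 22 April 2015 + 20 years → 22 April 2035.
Appellate Stay Credit: +195 days → 3 November 2035.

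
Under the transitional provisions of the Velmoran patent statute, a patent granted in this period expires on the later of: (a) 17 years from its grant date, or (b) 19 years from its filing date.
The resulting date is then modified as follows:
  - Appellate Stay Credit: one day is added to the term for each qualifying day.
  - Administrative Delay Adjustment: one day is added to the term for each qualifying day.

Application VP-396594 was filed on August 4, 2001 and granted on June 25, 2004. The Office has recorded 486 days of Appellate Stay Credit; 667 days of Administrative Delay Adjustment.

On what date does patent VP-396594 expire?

(a) grant + 17 years → 25 June 2021.
(b) filing + 19 years → 4 August 2020.
Later of the two: 25 June 2021.
Appellate Stay Credit: +486 days → 24 October 2022.
Administrative Delay Adjustment: +667 days → 21 August 2024.

August 21, 2024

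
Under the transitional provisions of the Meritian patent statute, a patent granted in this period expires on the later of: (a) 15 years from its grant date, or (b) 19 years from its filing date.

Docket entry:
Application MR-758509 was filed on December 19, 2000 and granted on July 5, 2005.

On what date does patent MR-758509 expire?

(a) grant + 15 years → 5 July 2020.
(b) filing + 19 years → 19 December 2019.
Later of the two: 5 July 2020.

2020-07-05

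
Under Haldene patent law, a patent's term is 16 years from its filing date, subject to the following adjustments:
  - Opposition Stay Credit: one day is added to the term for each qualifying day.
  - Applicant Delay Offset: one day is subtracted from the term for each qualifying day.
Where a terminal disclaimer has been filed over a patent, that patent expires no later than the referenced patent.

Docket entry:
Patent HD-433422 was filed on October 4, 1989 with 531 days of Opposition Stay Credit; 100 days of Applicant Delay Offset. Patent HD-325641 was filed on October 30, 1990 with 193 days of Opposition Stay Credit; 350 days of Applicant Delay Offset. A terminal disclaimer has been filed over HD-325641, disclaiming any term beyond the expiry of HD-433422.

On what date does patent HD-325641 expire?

2006-05-26

Natural term of HD-325641:
  Base: filing + 16 years → 30 October 2006.
  Opposition Stay Credit: +193 days → 11 May 2007.
  Applicant Delay Offset: −350 days → 26 May 2006.
Expiry of referenced patent HD-433422:
  Base: filing + 16 years → 4 October 2005.
  Opposition Stay Credit: +531 days → 19 March 2007.
  Applicant Delay Offset: −100 days → 9 December 2006.
Terminal disclaimer: HD-325641 expires on the earlier of 26 May 2006 and 9 December 2006.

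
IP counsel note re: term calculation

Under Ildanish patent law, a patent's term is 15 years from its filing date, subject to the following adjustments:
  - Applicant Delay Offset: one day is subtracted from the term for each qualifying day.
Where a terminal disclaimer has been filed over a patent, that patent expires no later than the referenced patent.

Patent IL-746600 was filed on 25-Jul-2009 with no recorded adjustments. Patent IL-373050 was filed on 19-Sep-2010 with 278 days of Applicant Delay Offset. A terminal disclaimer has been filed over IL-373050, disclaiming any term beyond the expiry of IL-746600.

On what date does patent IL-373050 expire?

July 25, 2024

Natural term of IL-373050:
  Base: filing + 15 years → 19 September 2025.
  Applicant Delay Offset: −278 days → 15 December 2024.
Expiry of referenced patent IL-746600:
  Base: filing + 15 years → 25 July 2024.
Terminal disclaimer: IL-373050 expires on the earlier of 15 December 2024 and 25 July 2024.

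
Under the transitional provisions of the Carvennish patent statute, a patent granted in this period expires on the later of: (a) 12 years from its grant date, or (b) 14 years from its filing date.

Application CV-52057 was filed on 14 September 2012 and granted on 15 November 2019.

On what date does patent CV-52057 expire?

November 15, 2031

(a) grant + 12 years → 15 November 2031.
(b) filing + 14 years → 14 September 2026.
Later of the two: 15 November 2031.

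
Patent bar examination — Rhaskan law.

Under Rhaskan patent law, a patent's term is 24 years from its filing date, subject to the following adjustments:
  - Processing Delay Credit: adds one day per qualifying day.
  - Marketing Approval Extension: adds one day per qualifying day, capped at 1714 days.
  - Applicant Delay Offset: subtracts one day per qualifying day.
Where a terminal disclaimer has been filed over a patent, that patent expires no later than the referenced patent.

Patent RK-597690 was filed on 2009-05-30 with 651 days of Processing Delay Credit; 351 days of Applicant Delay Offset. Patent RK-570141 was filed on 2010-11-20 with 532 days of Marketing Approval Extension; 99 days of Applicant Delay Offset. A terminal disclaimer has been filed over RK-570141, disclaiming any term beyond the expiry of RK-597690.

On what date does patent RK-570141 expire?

March 26, 2034

Natural term of RK-570141:
  Base: filing + 24 years → 20 November 2034.
  Marketing Approval Extension: 532 days (within the 1714-day cap) → +532 days → 5 May 2036.
  Applicant Delay Offset: −99 days → 27 January 2036.
Expiry of referenced patent RK-597690:
  Base: filing + 24 years → 30 May 2033.
  Processing Delay Credit: +651 days → 12 March 2035.
  Applicant Delay Offset: −351 days → 26 March 2034.
Terminal disclaimer: RK-570141 expires on the earlier of 27 January 2036 and 26 March 2034.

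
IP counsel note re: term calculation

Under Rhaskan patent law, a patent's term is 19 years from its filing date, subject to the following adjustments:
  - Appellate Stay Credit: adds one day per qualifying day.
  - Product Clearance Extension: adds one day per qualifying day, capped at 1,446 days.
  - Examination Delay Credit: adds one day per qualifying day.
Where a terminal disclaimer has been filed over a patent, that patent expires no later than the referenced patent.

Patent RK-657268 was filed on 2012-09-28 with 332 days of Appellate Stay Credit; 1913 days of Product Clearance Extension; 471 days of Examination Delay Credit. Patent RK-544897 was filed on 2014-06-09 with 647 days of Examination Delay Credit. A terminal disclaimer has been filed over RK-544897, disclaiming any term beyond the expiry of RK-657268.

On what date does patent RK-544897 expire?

2035-03-18

Natural term of RK-544897:
  Base: filing + 19 years → 9 June 2033.
  Examination Delay Credit: +647 days → 18 March 2035.
Expiry of referenced patent RK-657268:
  Base: filing + 19 years → 28 September 2031.
  Appellate Stay Credit: +332 days → 25 August 2032.
  Product Clearance Extension: 1913 days claimed exceeds the 1446-day cap, so +1446 days → 10 August 2036.
  Examination Delay Credit: +471 days → 24 November 2037.
Terminal disclaimer: RK-544897 expires on the earlier of 18 March 2035 and 24 November 2037.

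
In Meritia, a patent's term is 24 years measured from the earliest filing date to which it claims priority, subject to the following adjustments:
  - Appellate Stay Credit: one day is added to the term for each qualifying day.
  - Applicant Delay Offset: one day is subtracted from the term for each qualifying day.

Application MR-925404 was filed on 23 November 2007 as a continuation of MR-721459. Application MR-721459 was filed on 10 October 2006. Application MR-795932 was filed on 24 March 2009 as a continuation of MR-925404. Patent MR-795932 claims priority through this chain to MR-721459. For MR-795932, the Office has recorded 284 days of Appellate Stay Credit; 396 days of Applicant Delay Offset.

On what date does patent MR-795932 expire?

Earliest priority filing: 10 October 2006.
Base term: 10 October 2006 + 24 years → 10 October 2030.
Appellate Stay Credit: +284 days → 21 July 2031.
Applicant Delay Offset: −396 days → 20 June 2030.

June 20, 2030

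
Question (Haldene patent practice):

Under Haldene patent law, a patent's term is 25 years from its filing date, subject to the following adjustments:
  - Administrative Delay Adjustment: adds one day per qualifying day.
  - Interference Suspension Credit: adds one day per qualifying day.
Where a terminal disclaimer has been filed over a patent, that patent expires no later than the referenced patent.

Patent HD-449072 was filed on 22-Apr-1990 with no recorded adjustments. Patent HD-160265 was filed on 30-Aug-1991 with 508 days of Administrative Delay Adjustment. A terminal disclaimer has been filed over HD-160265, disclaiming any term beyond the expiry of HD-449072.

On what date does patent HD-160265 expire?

Natural term of HD-160265:
  Base: filing + 25 years → 30 August 2016.
  Administrative Delay Adjustment: +508 days → 20 January 2018.
Expiry of referenced patent HD-449072:
  Base: filing + 25 years → 22 April 2015.
Terminal disclaimer: HD-160265 expires on the earlier of 20 January 2018 and 22 April 2015.

April 22, 2015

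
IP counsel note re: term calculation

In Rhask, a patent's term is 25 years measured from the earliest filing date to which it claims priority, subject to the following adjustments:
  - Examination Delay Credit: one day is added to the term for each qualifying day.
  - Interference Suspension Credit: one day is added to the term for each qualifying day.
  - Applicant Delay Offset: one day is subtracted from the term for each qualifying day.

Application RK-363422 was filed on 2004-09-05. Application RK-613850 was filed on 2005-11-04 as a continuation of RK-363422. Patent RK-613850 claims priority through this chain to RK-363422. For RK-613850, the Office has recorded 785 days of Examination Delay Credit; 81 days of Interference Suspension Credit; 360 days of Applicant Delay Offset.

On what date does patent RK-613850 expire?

2031-01-24

Earliest priority filing: 5 September 2004.
Base term: 5 September 2004 + 25 years → 5 September 2029.
Examination Delay Credit: +785 days → 30 October 2031.
Interference Suspension Credit: +81 days → 19 January 2032.
Applicant Delay Offset: −360 days → 24 January 2031.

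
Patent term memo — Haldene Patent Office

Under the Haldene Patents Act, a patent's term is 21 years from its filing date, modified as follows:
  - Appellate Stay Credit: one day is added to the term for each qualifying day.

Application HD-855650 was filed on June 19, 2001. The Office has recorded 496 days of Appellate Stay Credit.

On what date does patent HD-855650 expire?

2023-10-28

Base term: filing date + 21 years → 19 June 2022.
Appellate Stay Credit: +496 days → 28 October 2023.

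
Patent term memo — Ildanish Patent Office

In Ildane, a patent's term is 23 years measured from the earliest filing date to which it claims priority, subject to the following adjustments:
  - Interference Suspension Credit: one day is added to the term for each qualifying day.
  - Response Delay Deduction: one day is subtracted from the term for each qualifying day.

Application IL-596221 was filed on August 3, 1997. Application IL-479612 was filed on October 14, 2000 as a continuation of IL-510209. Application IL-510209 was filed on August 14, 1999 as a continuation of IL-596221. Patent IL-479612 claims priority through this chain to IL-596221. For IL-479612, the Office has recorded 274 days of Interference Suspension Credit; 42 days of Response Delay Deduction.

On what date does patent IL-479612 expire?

2021-03-23

Earliest priority filing: 3 August 1997.
Base term: 3 August 1997 + 23 years → 3 August 2020.
Interference Suspension Credit: +274 days → 4 May 2021.
Response Delay Deduction: −42 days → 23 March 2021.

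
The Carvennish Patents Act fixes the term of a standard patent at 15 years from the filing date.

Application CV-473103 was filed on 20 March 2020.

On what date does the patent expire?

2035-03-20

Filing date + 15 years → 20 March 2035.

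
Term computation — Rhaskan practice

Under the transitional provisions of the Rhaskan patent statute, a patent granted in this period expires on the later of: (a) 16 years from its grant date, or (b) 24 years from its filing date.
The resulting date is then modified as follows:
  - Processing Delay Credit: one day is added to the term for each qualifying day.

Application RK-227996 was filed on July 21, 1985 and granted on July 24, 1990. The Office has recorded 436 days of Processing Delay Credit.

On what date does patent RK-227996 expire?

September 30, 2010

(a) grant + 16 years → 24 July 2006.
(b) filing + 24 years → 21 July 2009.
Later of the two: 21 July 2009.
Processing Delay Credit: +436 days → 30 September 2010.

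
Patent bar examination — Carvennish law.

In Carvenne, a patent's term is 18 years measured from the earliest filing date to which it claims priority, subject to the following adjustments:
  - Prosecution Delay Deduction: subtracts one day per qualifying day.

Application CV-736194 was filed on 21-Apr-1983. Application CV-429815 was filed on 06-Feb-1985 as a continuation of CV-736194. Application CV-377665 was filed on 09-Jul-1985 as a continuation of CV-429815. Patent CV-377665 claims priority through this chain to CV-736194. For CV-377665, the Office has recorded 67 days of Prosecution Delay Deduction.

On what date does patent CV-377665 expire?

February 13, 2001

Earliest priority filing: 21 April 1983.
Base term: 21 April 1983 + 18 years → 21 April 2001.
Prosecution Delay Deduction: −67 days → 13 February 2001.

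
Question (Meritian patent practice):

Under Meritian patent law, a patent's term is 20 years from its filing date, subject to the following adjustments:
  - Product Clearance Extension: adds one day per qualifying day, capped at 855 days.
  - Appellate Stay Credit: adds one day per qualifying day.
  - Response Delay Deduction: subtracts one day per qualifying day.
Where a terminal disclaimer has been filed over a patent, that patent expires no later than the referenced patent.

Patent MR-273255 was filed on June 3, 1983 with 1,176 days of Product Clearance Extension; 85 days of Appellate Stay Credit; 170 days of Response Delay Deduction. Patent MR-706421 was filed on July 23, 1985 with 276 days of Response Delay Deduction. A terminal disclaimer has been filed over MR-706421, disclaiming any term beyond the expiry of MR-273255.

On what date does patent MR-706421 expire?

Natural term of MR-706421:
  Base: filing + 20 years → 23 July 2005.
  Response Delay Deduction: −276 days → 20 October 2004.
Expiry of referenced patent MR-273255:
  Base: filing + 20 years → 3 June 2003.
  Product Clearance Extension: 1176 days claimed exceeds the 855-day cap, so +855 days → 5 October 2005.
  Appellate Stay Credit: +85 days → 29 December 2005.
  Response Delay Deduction: −170 days → 12 July 2005.
Terminal disclaimer: MR-706421 expires on the earlier of 20 October 2004 and 12 July 2005.

2004-10-20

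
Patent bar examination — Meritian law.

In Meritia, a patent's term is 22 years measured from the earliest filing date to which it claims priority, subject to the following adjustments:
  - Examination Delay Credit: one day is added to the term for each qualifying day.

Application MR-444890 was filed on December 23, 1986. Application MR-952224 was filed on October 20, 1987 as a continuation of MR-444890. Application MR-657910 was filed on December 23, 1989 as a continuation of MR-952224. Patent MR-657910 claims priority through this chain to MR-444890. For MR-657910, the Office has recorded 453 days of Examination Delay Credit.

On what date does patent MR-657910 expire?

March 21, 2010

Earliest priority filing: 23 December 1986.
Base term: 23 December 1986 + 22 years → 23 December 2008.
Examination Delay Credit: +453 days → 21 March 2010.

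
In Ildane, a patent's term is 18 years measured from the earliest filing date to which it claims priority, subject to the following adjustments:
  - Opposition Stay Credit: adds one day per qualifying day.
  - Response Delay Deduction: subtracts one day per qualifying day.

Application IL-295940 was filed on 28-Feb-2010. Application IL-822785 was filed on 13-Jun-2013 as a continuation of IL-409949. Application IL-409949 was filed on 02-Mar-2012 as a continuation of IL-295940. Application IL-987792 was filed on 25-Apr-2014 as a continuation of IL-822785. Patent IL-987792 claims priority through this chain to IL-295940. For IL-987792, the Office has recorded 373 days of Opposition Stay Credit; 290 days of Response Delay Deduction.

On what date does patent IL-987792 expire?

Earliest priority filing: 28 February 2010.
Base term: 28 February 2010 + 18 years → 28 February 2028.
Opposition Stay Credit: +373 days → 7 March 2029.
Response Delay Deduction: −290 days → 21 May 2028.

May 21, 2028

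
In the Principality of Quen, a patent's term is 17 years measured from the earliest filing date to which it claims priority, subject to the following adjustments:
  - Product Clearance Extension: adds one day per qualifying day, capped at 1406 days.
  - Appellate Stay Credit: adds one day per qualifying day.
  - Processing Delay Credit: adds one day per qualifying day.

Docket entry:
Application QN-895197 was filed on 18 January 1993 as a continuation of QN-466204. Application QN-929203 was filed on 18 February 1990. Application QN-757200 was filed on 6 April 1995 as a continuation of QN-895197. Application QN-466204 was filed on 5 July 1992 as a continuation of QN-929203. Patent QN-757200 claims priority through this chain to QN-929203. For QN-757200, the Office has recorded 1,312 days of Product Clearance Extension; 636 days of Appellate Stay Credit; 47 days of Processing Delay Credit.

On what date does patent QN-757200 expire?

Earliest priority filing: 18 February 1990.
Base term: 18 February 1990 + 17 years → 18 February 2007.
Product Clearance Extension: 1312 days (within the 1406-day cap) → +1312 days → 22 September 2010.
Appellate Stay Credit: +636 days → 19 June 2012.
Processing Delay Credit: +47 days → 5 August 2012.

2012-08-05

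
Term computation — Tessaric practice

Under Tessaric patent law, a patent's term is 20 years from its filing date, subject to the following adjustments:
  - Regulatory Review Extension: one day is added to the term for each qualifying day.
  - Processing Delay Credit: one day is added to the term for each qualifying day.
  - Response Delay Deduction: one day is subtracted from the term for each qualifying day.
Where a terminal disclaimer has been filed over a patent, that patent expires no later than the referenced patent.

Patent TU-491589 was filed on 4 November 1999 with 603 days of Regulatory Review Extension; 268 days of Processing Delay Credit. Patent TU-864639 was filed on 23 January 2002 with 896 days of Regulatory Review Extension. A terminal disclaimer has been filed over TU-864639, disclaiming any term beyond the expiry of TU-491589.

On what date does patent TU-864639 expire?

Natural term of TU-864639:
  Base: filing + 20 years → 23 January 2022.
  Regulatory Review Extension: +896 days → 7 July 2024.
Expiry of referenced patent TU-491589:
  Base: filing + 20 years → 4 November 2019.
  Regulatory Review Extension: +603 days → 29 June 2021.
  Processing Delay Credit: +268 days → 24 March 2022.
Terminal disclaimer: TU-864639 expires on the earlier of 7 July 2024 and 24 March 2022.

March 24, 2022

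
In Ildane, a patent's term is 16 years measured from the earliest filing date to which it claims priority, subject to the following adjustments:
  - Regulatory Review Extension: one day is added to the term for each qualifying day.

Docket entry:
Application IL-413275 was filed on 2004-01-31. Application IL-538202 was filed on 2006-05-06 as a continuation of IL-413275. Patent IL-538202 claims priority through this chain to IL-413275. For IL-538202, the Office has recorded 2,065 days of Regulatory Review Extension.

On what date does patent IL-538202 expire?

September 26, 2025

Earliest priority filing: 31 January 2004.
Base term: 31 January 2004 + 16 years → 31 January 2020.
Regulatory Review Extension: +2065 days → 26 September 2025.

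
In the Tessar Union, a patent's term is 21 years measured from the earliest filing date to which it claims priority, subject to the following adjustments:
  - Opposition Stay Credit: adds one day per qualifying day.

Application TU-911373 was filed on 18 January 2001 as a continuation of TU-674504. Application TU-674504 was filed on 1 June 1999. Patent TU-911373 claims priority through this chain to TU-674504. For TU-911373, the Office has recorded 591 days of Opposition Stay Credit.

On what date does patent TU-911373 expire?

2022-01-13

Earliest priority filing: 1 June 1999.
Base term: 1 June 1999 + 21 years → 1 June 2020.
Opposition Stay Credit: +591 days → 13 January 2022.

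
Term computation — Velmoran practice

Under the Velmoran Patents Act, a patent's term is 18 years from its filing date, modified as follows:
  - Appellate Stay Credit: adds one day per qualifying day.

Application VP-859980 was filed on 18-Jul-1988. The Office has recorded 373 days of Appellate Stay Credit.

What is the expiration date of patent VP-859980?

Base term: filing date + 18 years → 18 July 2006.
Appellate Stay Credit: +373 days → 26 July 2007.

July 26, 2007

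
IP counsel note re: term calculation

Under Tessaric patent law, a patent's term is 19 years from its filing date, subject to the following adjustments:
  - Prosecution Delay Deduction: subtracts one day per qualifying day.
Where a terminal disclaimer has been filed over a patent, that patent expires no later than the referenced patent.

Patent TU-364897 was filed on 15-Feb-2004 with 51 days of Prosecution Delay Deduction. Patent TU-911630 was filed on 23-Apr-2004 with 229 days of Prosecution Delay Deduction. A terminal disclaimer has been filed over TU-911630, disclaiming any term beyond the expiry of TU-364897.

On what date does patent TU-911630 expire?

Natural term of TU-911630:
  Base: filing + 19 years → 23 April 2023.
  Prosecution Delay Deduction: −229 days → 6 September 2022.
Expiry of referenced patent TU-364897:
  Base: filing + 19 years → 15 February 2023.
  Prosecution Delay Deduction: −51 days → 26 December 2022.
Terminal disclaimer: TU-911630 expires on the earlier of 6 September 2022 and 26 December 2022.

2022-09-06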